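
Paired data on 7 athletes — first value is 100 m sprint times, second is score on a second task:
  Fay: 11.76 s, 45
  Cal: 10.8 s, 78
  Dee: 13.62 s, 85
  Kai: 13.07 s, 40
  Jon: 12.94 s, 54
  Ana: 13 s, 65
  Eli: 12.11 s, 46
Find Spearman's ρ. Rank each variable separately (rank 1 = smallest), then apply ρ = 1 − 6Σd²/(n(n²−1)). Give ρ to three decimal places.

Ranks of variable 1: 2, 1, 7, 6, 4, 5, 3
Ranks of variable 2: 2, 6, 7, 1, 4, 5, 3
d = r₁ − r₂: 0, -5, 0, 5, 0, 0, 0
d²: 0, 25, 0, 25, 0, 0, 0; Σd² = 50
ρ = 1 − 6·50/(7·48) = 1 − 300/336 = 0.107

0.107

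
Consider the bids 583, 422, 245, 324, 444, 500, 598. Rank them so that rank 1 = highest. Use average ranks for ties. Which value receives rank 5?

422

Sorted (descending): 598, 583, 500, 444, 422, 324, 245
No ties — each value takes its position as its rank.
Rank 5 → value 422.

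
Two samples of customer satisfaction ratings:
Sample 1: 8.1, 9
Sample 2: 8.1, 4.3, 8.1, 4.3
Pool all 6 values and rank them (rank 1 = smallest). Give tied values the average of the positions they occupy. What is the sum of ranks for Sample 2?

Sorted (ascending): 4.3, 4.3, 8.1, 8.1, 8.1, 9
The 2 values of 4.3 occupy positions 1–2 → average rank (1+2)/2 = 1.5.
The 3 values of 8.1 occupy positions 3–5 → average rank 4.
Sample 2 values → pooled ranks: 8.1→4, 4.3→1.5, 8.1→4, 4.3→1.5
Rank sum = 4 + 1.5 + 4 + 1.5 = 11

11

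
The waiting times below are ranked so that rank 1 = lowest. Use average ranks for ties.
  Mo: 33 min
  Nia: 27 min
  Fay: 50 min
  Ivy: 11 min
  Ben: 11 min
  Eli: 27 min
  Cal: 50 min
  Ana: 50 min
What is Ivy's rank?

Sorted (ascending): 11, 11, 27, 27, 33, 50, 50, 50
The 2 values of 11 occupy positions 1–2 → average rank (1+2)/2 = 1.5.
The 2 values of 27 occupy positions 3–4 → average rank (3+4)/2 = 3.5.
The 3 values of 50 occupy positions 6–8 → average rank 7.
Ivy has value 11 min → rank 1.5.

1.5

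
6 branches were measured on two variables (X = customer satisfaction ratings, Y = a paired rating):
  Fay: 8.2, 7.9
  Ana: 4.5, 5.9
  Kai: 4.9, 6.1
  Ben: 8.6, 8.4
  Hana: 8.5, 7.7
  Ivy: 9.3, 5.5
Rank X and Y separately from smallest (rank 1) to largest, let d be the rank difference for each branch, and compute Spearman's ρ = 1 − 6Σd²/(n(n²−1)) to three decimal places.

0.086

Ranks of variable 1: 3, 1, 2, 5, 4, 6
Ranks of variable 2: 5, 2, 3, 6, 4, 1
d = r₁ − r₂: -2, -1, -1, -1, 0, 5
d²: 4, 1, 1, 1, 0, 25; Σd² = 32
ρ = 1 − 6·32/(6·35) = 1 − 192/210 = 0.086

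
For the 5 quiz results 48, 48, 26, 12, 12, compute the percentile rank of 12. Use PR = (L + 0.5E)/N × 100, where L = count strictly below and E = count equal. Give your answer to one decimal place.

20.0

N = 5.
Strictly below 12: 0. Equal to 12: 2.
PR = (0 + 0.5·2)/5 × 100 = 20.0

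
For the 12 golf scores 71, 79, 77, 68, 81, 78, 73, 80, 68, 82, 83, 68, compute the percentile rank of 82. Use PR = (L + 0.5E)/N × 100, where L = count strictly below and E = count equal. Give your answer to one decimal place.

87.5

N = 12.
Strictly below 82: 10. Equal to 82: 1.
PR = (10 + 0.5·1)/12 × 100 = 87.5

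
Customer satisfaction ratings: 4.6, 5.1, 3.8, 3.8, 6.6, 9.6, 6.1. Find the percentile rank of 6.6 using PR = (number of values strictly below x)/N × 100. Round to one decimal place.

71.4

N = 7.
Strictly below 6.6: 5. Equal to 6.6: 1.
PR = 5/7 × 100 = 71.4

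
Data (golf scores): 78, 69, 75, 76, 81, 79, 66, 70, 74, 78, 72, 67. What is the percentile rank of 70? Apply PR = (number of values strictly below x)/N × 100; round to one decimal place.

N = 12.
Strictly below 70: 3. Equal to 70: 1.
PR = 3/12 × 100 = 25.0

25.0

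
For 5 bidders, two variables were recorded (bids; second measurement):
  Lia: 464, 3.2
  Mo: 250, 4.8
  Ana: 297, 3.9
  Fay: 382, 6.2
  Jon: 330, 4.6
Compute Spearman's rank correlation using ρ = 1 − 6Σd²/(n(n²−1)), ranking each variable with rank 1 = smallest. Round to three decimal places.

Ranks of variable 1: 5, 1, 2, 4, 3
Ranks of variable 2: 1, 4, 2, 5, 3
d = r₁ − r₂: 4, -3, 0, -1, 0
d²: 16, 9, 0, 1, 0; Σd² = 26
ρ = 1 − 6·26/(5·24) = 1 − 156/120 = -0.300

-0.300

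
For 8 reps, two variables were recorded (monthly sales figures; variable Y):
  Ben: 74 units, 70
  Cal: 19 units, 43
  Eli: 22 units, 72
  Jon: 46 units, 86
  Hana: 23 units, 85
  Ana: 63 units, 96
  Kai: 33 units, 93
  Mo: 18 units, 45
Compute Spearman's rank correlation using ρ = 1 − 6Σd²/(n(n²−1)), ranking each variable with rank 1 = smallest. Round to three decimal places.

Ranks of variable 1: 8, 2, 3, 6, 4, 7, 5, 1
Ranks of variable 2: 3, 1, 4, 6, 5, 8, 7, 2
d = r₁ − r₂: 5, 1, -1, 0, -1, -1, -2, -1
d²: 25, 1, 1, 0, 1, 1, 4, 1; Σd² = 34
ρ = 1 − 6·34/(8·63) = 1 − 204/504 = 0.595

0.595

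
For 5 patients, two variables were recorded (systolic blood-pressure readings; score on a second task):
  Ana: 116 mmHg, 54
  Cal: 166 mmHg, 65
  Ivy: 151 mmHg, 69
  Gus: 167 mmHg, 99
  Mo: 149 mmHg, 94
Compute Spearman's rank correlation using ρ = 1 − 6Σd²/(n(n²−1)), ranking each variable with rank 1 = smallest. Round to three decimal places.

Ranks of variable 1: 1, 4, 3, 5, 2
Ranks of variable 2: 1, 2, 3, 5, 4
d = r₁ − r₂: 0, 2, 0, 0, -2
d²: 0, 4, 0, 0, 4; Σd² = 8
ρ = 1 − 6·8/(5·24) = 1 − 48/120 = 0.600

0.600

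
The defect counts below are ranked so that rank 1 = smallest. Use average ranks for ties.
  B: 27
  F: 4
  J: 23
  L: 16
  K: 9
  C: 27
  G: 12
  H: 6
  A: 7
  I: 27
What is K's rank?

4

Sorted (ascending): 4, 6, 7, 9, 12, 16, 23, 27, 27, 27
The 3 values of 27 occupy positions 8–10 → average rank 9.
K has value 9 → rank 4.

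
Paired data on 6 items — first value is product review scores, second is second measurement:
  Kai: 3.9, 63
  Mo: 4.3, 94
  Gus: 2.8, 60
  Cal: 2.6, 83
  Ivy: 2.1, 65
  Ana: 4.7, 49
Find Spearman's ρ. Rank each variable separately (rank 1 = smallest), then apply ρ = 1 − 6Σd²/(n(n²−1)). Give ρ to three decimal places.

-0.314

Ranks of variable 1: 4, 5, 3, 2, 1, 6
Ranks of variable 2: 3, 6, 2, 5, 4, 1
d = r₁ − r₂: 1, -1, 1, -3, -3, 5
d²: 1, 1, 1, 9, 9, 25; Σd² = 46
ρ = 1 − 6·46/(6·35) = 1 − 276/210 = -0.314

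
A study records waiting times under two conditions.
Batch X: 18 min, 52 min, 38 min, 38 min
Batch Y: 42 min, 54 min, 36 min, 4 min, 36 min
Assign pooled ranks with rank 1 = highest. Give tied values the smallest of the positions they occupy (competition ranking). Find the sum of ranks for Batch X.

Sorted (descending): 54, 52, 42, 38, 38, 36, 36, 18, 4
The 2 values of 38 occupy positions 4–5 → each gets rank 4.
The 2 values of 36 occupy positions 6–7 → each gets rank 6.
Batch X values → pooled ranks: 18→8, 52→2, 38→4, 38→4
Rank sum = 8 + 2 + 4 + 4 = 18

18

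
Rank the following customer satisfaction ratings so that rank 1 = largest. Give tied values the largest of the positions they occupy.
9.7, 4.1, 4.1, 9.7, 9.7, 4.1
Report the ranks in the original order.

Sorted (descending): 9.7, 9.7, 9.7, 4.1, 4.1, 4.1
The 3 values of 9.7 occupy positions 1–3 → each gets rank 3.
The 3 values of 4.1 occupy positions 4–6 → each gets rank 6.

3, 6, 6, 3, 3, 6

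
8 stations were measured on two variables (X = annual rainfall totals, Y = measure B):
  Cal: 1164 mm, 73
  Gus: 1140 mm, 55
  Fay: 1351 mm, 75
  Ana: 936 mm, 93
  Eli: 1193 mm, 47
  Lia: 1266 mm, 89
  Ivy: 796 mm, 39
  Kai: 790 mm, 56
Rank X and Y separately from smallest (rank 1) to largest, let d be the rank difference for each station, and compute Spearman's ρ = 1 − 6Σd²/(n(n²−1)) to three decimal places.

Ranks of variable 1: 5, 4, 8, 3, 6, 7, 2, 1
Ranks of variable 2: 5, 3, 6, 8, 2, 7, 1, 4
d = r₁ − r₂: 0, 1, 2, -5, 4, 0, 1, -3
d²: 0, 1, 4, 25, 16, 0, 1, 9; Σd² = 56
ρ = 1 − 6·56/(8·63) = 1 − 336/504 = 0.333

0.333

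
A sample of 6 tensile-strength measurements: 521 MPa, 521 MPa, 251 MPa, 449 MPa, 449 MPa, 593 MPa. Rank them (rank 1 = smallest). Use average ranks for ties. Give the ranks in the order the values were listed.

Sorted (ascending): 251, 449, 449, 521, 521, 593
The 2 values of 449 occupy positions 2–3 → average rank (2+3)/2 = 2.5.
The 2 values of 521 occupy positions 4–5 → average rank (4+5)/2 = 4.5.

4.5, 4.5, 1, 2.5, 2.5, 6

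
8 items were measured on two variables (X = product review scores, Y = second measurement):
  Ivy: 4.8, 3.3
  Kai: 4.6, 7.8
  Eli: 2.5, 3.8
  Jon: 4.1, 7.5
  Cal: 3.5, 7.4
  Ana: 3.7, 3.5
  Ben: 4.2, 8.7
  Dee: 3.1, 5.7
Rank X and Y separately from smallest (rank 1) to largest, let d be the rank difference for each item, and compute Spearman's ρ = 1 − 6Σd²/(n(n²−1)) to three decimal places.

0.167

Ranks of variable 1: 8, 7, 1, 5, 3, 4, 6, 2
Ranks of variable 2: 1, 7, 3, 6, 5, 2, 8, 4
d = r₁ − r₂: 7, 0, -2, -1, -2, 2, -2, -2
d²: 49, 0, 4, 1, 4, 4, 4, 4; Σd² = 70
ρ = 1 − 6·70/(8·63) = 1 − 420/504 = 0.167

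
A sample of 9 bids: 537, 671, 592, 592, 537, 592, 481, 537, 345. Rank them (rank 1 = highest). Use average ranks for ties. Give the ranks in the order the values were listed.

6, 1, 3, 3, 6, 3, 8, 6, 9

Sorted (descending): 671, 592, 592, 592, 537, 537, 537, 481, 345
The 3 values of 592 occupy positions 2–4 → average rank 3.
The 3 values of 537 occupy positions 5–7 → average rank 6.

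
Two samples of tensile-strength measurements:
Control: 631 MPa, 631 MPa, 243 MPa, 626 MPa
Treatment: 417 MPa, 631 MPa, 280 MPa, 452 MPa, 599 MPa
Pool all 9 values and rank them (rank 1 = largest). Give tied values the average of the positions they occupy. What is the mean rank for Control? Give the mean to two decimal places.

4.25

Sorted (descending): 631, 631, 631, 626, 599, 452, 417, 280, 243
The 3 values of 631 occupy positions 1–3 → average rank 2.
Control values → pooled ranks: 631→2, 631→2, 243→9, 626→4
Mean rank = (2 + 2 + 9 + 4) / 4 = 4.25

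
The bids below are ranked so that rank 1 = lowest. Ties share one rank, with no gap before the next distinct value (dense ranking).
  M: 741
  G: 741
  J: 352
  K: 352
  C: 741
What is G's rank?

2

Sorted (ascending): 352, 352, 741, 741, 741
The 2 values of 352 share dense rank 1.
The 3 values of 741 share dense rank 2.
G has value 741 → rank 2.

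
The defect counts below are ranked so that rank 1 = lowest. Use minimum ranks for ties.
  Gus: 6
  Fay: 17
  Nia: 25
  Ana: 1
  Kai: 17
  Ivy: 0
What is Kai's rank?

Sorted (ascending): 0, 1, 6, 17, 17, 25
The 2 values of 17 occupy positions 4–5 → each gets rank 4.
Kai has value 17 → rank 4.

4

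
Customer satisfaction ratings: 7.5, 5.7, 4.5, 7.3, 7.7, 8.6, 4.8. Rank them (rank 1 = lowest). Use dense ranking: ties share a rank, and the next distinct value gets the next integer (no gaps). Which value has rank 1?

Sorted (ascending): 4.5, 4.8, 5.7, 7.3, 7.5, 7.7, 8.6
No ties — each value takes its position as its rank.
Rank 1 → value 4.5.

4.5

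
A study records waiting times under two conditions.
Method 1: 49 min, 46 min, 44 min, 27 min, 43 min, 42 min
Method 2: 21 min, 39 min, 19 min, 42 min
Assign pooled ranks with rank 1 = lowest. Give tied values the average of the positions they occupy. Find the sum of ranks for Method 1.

Sorted (ascending): 19, 21, 27, 39, 42, 42, 43, 44, 46, 49
The 2 values of 42 occupy positions 5–6 → average rank (5+6)/2 = 5.5.
Method 1 values → pooled ranks: 49→10, 46→9, 44→8, 27→3, 43→7, 42→5.5
Rank sum = 10 + 9 + 8 + 3 + 7 + 5.5 = 42.5

42.5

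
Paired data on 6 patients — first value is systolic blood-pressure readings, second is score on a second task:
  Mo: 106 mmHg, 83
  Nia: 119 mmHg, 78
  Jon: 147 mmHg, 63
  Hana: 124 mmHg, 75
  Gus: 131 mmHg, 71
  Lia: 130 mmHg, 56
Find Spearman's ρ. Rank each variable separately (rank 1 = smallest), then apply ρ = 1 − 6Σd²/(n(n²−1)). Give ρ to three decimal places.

Ranks of variable 1: 1, 2, 6, 3, 5, 4
Ranks of variable 2: 6, 5, 2, 4, 3, 1
d = r₁ − r₂: -5, -3, 4, -1, 2, 3
d²: 25, 9, 16, 1, 4, 9; Σd² = 64
ρ = 1 − 6·64/(6·35) = 1 − 384/210 = -0.829

-0.829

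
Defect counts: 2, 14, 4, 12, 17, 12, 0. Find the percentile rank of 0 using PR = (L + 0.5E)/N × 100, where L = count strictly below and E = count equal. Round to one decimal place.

N = 7.
Strictly below 0: 0. Equal to 0: 1.
PR = (0 + 0.5·1)/7 × 100 = 7.1

7.1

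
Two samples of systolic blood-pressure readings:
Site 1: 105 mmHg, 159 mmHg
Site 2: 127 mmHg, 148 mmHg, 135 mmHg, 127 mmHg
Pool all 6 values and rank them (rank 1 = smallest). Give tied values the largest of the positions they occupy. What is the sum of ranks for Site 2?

Sorted (ascending): 105, 127, 127, 135, 148, 159
The 2 values of 127 occupy positions 2–3 → each gets rank 3.
Site 2 values → pooled ranks: 127→3, 148→5, 135→4, 127→3
Rank sum = 3 + 5 + 4 + 3 = 15

15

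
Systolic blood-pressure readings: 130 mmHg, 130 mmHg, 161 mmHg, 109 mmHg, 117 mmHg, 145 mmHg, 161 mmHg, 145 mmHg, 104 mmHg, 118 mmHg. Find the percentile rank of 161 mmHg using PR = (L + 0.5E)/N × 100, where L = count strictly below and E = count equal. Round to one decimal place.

90.0

N = 10.
Strictly below 161: 8. Equal to 161: 2.
PR = (8 + 0.5·2)/10 × 100 = 90.0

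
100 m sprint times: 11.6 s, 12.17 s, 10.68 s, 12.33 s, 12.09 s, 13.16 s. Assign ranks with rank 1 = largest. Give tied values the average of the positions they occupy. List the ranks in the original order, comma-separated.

5, 3, 6, 2, 4, 1

Sorted (descending): 13.16, 12.33, 12.17, 12.09, 11.6, 10.68
No ties — each value takes its position as its rank.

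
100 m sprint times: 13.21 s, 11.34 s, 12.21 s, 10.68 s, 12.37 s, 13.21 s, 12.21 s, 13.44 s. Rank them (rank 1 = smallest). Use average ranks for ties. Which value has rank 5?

Sorted (ascending): 10.68, 11.34, 12.21, 12.21, 12.37, 13.21, 13.21, 13.44
The 2 values of 12.21 occupy positions 3–4 → average rank (3+4)/2 = 3.5.
The 2 values of 13.21 occupy positions 6–7 → average rank (6+7)/2 = 6.5.
Rank 5 → value 12.37.

12.37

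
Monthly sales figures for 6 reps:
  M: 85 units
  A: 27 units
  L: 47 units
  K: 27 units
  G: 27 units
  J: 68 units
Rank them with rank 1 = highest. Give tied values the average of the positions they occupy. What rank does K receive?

5

Sorted (descending): 85, 68, 47, 27, 27, 27
The 3 values of 27 occupy positions 4–6 → average rank 5.
K has value 27 units → rank 5.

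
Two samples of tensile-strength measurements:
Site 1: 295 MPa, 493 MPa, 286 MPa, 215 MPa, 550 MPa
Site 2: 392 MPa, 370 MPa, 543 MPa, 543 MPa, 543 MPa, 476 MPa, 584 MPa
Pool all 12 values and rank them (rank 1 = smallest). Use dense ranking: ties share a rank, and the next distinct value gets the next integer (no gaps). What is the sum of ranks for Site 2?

Sorted (ascending): 215, 286, 295, 370, 392, 476, 493, 543, 543, 543, 550, 584
The 3 values of 543 share dense rank 8.
Remaining distinct values take the next consecutive integers.
Site 2 values → pooled ranks: 392→5, 370→4, 543→8, 543→8, 543→8, 476→6, 584→10
Rank sum = 5 + 4 + 8 + 8 + 8 + 6 + 10 = 49

49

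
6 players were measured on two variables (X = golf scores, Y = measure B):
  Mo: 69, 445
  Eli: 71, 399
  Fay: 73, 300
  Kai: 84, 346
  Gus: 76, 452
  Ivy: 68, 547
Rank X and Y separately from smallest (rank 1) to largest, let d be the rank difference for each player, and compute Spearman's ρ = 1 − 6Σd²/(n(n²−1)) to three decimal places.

Ranks of variable 1: 2, 3, 4, 6, 5, 1
Ranks of variable 2: 4, 3, 1, 2, 5, 6
d = r₁ − r₂: -2, 0, 3, 4, 0, -5
d²: 4, 0, 9, 16, 0, 25; Σd² = 54
ρ = 1 − 6·54/(6·35) = 1 − 324/210 = -0.543

-0.543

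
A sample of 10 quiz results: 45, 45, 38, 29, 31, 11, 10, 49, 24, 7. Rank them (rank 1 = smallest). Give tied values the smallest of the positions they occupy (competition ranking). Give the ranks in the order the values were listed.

8, 8, 7, 5, 6, 3, 2, 10, 4, 1

Sorted (ascending): 7, 10, 11, 24, 29, 31, 38, 45, 45, 49
The 2 values of 45 occupy positions 8–9 → each gets rank 8.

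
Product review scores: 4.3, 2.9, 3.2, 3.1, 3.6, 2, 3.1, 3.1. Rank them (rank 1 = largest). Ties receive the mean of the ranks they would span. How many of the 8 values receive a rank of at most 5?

Sorted (descending): 4.3, 3.6, 3.2, 3.1, 3.1, 3.1, 2.9, 2
The 3 values of 3.1 occupy positions 4–6 → average rank 5.
Ranks ≤ 5: {1, 2, 3, 5, 5, 5} → 6 values.

6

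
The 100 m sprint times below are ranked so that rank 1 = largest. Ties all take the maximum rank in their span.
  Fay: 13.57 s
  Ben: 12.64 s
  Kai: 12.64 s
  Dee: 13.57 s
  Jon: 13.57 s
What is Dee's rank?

Sorted (descending): 13.57, 13.57, 13.57, 12.64, 12.64
The 3 values of 13.57 occupy positions 1–3 → each gets rank 3.
The 2 values of 12.64 occupy positions 4–5 → each gets rank 5.
Dee has value 13.57 s → rank 3.

3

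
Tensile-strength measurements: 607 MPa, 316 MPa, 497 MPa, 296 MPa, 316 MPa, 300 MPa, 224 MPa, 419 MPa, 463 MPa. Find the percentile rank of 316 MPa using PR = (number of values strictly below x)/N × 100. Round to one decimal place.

N = 9.
Strictly below 316: 3. Equal to 316: 2.
PR = 3/9 × 100 = 33.3

33.3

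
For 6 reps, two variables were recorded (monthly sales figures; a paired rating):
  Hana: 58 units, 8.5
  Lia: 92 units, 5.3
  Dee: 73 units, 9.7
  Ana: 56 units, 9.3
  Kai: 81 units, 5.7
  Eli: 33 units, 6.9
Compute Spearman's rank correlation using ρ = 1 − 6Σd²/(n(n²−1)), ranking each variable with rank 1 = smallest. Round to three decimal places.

-0.486

Ranks of variable 1: 3, 6, 4, 2, 5, 1
Ranks of variable 2: 4, 1, 6, 5, 2, 3
d = r₁ − r₂: -1, 5, -2, -3, 3, -2
d²: 1, 25, 4, 9, 9, 4; Σd² = 52
ρ = 1 − 6·52/(6·35) = 1 − 312/210 = -0.486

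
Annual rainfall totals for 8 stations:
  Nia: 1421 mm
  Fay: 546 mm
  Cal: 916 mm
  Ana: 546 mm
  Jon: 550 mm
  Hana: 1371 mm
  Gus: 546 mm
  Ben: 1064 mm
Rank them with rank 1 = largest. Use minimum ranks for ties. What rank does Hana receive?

2

Sorted (descending): 1421, 1371, 1064, 916, 550, 546, 546, 546
The 3 values of 546 occupy positions 6–8 → each gets rank 6.
Hana has value 1371 mm → rank 2.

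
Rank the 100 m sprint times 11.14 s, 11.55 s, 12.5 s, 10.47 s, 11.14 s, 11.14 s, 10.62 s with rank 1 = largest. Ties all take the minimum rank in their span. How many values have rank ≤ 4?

5

Sorted (descending): 12.5, 11.55, 11.14, 11.14, 11.14, 10.62, 10.47
The 3 values of 11.14 occupy positions 3–5 → each gets rank 3.
Ranks ≤ 4: {1, 2, 3, 3, 3} → 5 values.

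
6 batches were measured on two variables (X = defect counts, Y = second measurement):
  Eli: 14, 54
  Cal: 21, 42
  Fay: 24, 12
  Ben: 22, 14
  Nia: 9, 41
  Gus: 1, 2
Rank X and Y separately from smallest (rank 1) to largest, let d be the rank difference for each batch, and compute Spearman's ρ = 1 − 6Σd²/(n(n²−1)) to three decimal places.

0.029

Ranks of variable 1: 3, 4, 6, 5, 2, 1
Ranks of variable 2: 6, 5, 2, 3, 4, 1
d = r₁ − r₂: -3, -1, 4, 2, -2, 0
d²: 9, 1, 16, 4, 4, 0; Σd² = 34
ρ = 1 − 6·34/(6·35) = 1 − 204/210 = 0.029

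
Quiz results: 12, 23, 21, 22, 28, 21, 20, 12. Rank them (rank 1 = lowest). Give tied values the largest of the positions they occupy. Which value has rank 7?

23

Sorted (ascending): 12, 12, 20, 21, 21, 22, 23, 28
The 2 values of 12 occupy positions 1–2 → each gets rank 2.
The 2 values of 21 occupy positions 4–5 → each gets rank 5.
Rank 7 → value 23.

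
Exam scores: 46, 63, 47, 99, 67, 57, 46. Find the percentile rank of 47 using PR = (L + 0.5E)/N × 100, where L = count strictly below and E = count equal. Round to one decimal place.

35.7

N = 7.
Strictly below 47: 2. Equal to 47: 1.
PR = (2 + 0.5·1)/7 × 100 = 35.7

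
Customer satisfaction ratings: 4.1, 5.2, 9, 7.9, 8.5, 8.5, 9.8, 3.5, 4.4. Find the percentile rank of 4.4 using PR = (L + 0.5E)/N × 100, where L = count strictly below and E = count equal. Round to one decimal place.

N = 9.
Strictly below 4.4: 2. Equal to 4.4: 1.
PR = (2 + 0.5·1)/9 × 100 = 27.8

27.8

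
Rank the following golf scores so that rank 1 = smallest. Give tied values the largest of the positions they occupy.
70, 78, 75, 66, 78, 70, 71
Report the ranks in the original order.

3, 7, 5, 1, 7, 3, 4

Sorted (ascending): 66, 70, 70, 71, 75, 78, 78
The 2 values of 70 occupy positions 2–3 → each gets rank 3.
The 2 values of 78 occupy positions 6–7 → each gets rank 7.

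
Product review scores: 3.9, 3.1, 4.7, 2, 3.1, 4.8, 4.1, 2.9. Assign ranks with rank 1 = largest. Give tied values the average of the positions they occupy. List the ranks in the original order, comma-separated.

Sorted (descending): 4.8, 4.7, 4.1, 3.9, 3.1, 3.1, 2.9, 2
The 2 values of 3.1 occupy positions 5–6 → average rank (5+6)/2 = 5.5.

4, 5.5, 2, 8, 5.5, 1, 3, 7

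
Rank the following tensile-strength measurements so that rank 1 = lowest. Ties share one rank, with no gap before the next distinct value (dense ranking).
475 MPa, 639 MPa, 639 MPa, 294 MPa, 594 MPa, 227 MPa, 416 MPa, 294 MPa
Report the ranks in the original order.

4, 6, 6, 2, 5, 1, 3, 2

Sorted (ascending): 227, 294, 294, 416, 475, 594, 639, 639
The 2 values of 294 share dense rank 2.
The 2 values of 639 share dense rank 6.
Remaining distinct values take the next consecutive integers.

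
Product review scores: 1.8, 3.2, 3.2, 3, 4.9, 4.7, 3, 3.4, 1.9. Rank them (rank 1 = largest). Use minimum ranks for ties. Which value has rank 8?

Sorted (descending): 4.9, 4.7, 3.4, 3.2, 3.2, 3, 3, 1.9, 1.8
The 2 values of 3.2 occupy positions 4–5 → each gets rank 4.
The 2 values of 3 occupy positions 6–7 → each gets rank 6.
Rank 8 → value 1.9.

1.9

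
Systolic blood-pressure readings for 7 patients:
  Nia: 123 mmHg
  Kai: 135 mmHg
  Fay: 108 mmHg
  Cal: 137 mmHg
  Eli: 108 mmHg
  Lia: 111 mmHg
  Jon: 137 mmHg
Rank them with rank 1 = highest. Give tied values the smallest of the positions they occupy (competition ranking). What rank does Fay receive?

6

Sorted (descending): 137, 137, 135, 123, 111, 108, 108
The 2 values of 137 occupy positions 1–2 → each gets rank 1.
The 2 values of 108 occupy positions 6–7 → each gets rank 6.
Fay has value 108 mmHg → rank 6.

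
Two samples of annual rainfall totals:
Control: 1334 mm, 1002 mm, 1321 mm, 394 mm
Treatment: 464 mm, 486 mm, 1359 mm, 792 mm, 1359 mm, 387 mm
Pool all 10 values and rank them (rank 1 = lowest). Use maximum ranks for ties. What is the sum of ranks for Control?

23

Sorted (ascending): 387, 394, 464, 486, 792, 1002, 1321, 1334, 1359, 1359
The 2 values of 1359 occupy positions 9–10 → each gets rank 10.
Control values → pooled ranks: 1334→8, 1002→6, 1321→7, 394→2
Rank sum = 8 + 6 + 7 + 2 = 23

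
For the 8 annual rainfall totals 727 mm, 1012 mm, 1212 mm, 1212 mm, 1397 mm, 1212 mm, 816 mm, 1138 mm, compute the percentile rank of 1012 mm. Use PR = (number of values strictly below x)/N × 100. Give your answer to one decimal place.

N = 8.
Strictly below 1012: 2. Equal to 1012: 1.
PR = 2/8 × 100 = 25.0

25.0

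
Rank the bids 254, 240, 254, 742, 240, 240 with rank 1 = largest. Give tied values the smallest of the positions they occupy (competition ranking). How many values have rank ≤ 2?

3

Sorted (descending): 742, 254, 254, 240, 240, 240
The 2 values of 254 occupy positions 2–3 → each gets rank 2.
The 3 values of 240 occupy positions 4–6 → each gets rank 4.
Ranks ≤ 2: {1, 2, 2} → 3 values.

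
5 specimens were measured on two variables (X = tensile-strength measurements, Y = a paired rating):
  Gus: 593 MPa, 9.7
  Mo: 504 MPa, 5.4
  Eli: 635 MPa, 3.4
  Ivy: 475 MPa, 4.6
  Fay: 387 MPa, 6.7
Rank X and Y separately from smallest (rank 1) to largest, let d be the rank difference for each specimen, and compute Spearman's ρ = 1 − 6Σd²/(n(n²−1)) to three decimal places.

-0.300

Ranks of variable 1: 4, 3, 5, 2, 1
Ranks of variable 2: 5, 3, 1, 2, 4
d = r₁ − r₂: -1, 0, 4, 0, -3
d²: 1, 0, 16, 0, 9; Σd² = 26
ρ = 1 − 6·26/(5·24) = 1 − 156/120 = -0.300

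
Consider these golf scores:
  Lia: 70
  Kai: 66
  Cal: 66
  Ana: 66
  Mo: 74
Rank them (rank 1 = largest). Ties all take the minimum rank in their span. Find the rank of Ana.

Sorted (descending): 74, 70, 66, 66, 66
The 3 values of 66 occupy positions 3–5 → each gets rank 3.
Ana has value 66 → rank 3.

3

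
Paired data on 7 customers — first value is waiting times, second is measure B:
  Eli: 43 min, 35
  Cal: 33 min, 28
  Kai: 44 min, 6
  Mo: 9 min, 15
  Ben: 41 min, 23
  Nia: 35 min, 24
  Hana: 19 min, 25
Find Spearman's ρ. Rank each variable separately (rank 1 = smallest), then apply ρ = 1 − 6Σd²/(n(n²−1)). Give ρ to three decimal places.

Ranks of variable 1: 6, 3, 7, 1, 5, 4, 2
Ranks of variable 2: 7, 6, 1, 2, 3, 4, 5
d = r₁ − r₂: -1, -3, 6, -1, 2, 0, -3
d²: 1, 9, 36, 1, 4, 0, 9; Σd² = 60
ρ = 1 − 6·60/(7·48) = 1 − 360/336 = -0.071

-0.071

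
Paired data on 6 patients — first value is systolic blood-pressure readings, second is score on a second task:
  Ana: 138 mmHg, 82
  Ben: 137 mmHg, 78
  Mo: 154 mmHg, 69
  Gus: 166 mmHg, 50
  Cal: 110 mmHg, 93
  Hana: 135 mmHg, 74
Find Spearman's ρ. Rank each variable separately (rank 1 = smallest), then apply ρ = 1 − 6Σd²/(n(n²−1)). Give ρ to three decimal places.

Ranks of variable 1: 4, 3, 5, 6, 1, 2
Ranks of variable 2: 5, 4, 2, 1, 6, 3
d = r₁ − r₂: -1, -1, 3, 5, -5, -1
d²: 1, 1, 9, 25, 25, 1; Σd² = 62
ρ = 1 − 6·62/(6·35) = 1 − 372/210 = -0.771

-0.771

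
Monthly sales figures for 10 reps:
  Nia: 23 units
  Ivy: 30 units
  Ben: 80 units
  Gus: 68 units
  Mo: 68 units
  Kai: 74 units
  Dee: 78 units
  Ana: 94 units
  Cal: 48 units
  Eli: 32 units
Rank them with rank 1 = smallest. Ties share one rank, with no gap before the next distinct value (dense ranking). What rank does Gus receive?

5

Sorted (ascending): 23, 30, 32, 48, 68, 68, 74, 78, 80, 94
The 2 values of 68 share dense rank 5.
Remaining distinct values take the next consecutive integers.
Gus has value 68 units → rank 5.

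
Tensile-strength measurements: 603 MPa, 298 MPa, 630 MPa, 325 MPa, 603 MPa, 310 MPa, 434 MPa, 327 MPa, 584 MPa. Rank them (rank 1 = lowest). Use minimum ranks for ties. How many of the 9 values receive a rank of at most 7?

Sorted (ascending): 298, 310, 325, 327, 434, 584, 603, 603, 630
The 2 values of 603 occupy positions 7–8 → each gets rank 7.
Ranks ≤ 7: {1, 2, 3, 4, 5, 6, 7, 7} → 8 values.

8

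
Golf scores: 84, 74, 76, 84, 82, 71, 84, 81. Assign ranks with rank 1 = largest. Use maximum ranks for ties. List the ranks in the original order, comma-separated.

Sorted (descending): 84, 84, 84, 82, 81, 76, 74, 71
The 3 values of 84 occupy positions 1–3 → each gets rank 3.

3, 7, 6, 3, 4, 8, 3, 5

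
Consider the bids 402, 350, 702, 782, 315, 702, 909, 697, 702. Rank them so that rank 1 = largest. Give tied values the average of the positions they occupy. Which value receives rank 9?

315

Sorted (descending): 909, 782, 702, 702, 702, 697, 402, 350, 315
The 3 values of 702 occupy positions 3–5 → average rank 4.
Rank 9 → value 315.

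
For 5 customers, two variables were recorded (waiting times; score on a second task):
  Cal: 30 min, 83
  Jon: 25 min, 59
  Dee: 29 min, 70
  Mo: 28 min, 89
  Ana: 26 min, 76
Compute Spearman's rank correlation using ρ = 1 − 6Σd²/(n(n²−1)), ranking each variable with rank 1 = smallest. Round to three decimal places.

0.500

Ranks of variable 1: 5, 1, 4, 3, 2
Ranks of variable 2: 4, 1, 2, 5, 3
d = r₁ − r₂: 1, 0, 2, -2, -1
d²: 1, 0, 4, 4, 1; Σd² = 10
ρ = 1 − 6·10/(5·24) = 1 − 60/120 = 0.500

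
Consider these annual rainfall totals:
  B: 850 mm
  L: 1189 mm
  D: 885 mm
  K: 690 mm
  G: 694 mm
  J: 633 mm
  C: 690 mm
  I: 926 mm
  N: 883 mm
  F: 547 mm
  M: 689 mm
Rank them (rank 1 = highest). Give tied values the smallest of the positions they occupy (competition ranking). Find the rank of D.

3

Sorted (descending): 1189, 926, 885, 883, 850, 694, 690, 690, 689, 633, 547
The 2 values of 690 occupy positions 7–8 → each gets rank 7.
D has value 885 mm → rank 3.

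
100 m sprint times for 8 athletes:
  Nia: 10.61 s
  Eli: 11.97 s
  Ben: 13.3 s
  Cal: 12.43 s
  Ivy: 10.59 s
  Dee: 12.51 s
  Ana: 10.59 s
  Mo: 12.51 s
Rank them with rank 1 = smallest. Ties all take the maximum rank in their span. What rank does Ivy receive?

Sorted (ascending): 10.59, 10.59, 10.61, 11.97, 12.43, 12.51, 12.51, 13.3
The 2 values of 10.59 occupy positions 1–2 → each gets rank 2.
The 2 values of 12.51 occupy positions 6–7 → each gets rank 7.
Ivy has value 10.59 s → rank 2.

2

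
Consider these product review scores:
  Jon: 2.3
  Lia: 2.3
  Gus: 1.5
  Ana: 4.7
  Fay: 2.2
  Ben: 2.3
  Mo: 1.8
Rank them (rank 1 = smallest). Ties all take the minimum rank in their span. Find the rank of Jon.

Sorted (ascending): 1.5, 1.8, 2.2, 2.3, 2.3, 2.3, 4.7
The 3 values of 2.3 occupy positions 4–6 → each gets rank 4.
Jon has value 2.3 → rank 4.

4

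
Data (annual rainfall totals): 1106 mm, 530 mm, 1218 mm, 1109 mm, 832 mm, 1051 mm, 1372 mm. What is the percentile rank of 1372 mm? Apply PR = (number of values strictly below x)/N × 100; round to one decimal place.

N = 7.
Strictly below 1372: 6. Equal to 1372: 1.
PR = 6/7 × 100 = 85.7

85.7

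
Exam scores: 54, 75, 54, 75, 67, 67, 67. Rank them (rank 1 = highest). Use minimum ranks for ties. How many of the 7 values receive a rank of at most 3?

Sorted (descending): 75, 75, 67, 67, 67, 54, 54
The 2 values of 75 occupy positions 1–2 → each gets rank 1.
The 3 values of 67 occupy positions 3–5 → each gets rank 3.
The 2 values of 54 occupy positions 6–7 → each gets rank 6.
Ranks ≤ 3: {1, 1, 3, 3, 3} → 5 values.

5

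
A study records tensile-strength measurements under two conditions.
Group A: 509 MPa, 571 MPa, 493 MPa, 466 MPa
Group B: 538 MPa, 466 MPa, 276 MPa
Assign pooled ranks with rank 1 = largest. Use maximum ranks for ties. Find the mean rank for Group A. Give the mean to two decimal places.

3.50

Sorted (descending): 571, 538, 509, 493, 466, 466, 276
The 2 values of 466 occupy positions 5–6 → each gets rank 6.
Group A values → pooled ranks: 509→3, 571→1, 493→4, 466→6
Mean rank = (3 + 1 + 4 + 6) / 4 = 3.50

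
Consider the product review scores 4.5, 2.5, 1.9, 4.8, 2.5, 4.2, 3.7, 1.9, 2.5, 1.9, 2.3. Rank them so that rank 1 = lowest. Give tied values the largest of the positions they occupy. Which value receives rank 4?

2.3

Sorted (ascending): 1.9, 1.9, 1.9, 2.3, 2.5, 2.5, 2.5, 3.7, 4.2, 4.5, 4.8
The 3 values of 1.9 occupy positions 1–3 → each gets rank 3.
The 3 values of 2.5 occupy positions 5–7 → each gets rank 7.
Rank 4 → value 2.3.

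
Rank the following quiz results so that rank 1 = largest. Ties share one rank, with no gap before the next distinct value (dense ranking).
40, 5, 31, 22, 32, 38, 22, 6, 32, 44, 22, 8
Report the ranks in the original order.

Sorted (descending): 44, 40, 38, 32, 32, 31, 22, 22, 22, 8, 6, 5
The 2 values of 32 share dense rank 4.
The 3 values of 22 share dense rank 6.
Remaining distinct values take the next consecutive integers.

2, 9, 5, 6, 4, 3, 6, 8, 4, 1, 6, 7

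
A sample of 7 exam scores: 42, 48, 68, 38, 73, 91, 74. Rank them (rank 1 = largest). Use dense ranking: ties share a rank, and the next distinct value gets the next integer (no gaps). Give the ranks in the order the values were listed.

Sorted (descending): 91, 74, 73, 68, 48, 42, 38
No ties — each value takes its position as its rank.

6, 5, 4, 7, 3, 1, 2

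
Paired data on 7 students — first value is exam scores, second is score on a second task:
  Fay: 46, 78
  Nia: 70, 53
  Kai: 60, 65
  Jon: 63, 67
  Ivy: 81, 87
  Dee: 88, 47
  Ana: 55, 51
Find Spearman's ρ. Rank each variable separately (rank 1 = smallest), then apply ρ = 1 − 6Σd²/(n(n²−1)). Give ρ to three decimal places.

-0.214

Ranks of variable 1: 1, 5, 3, 4, 6, 7, 2
Ranks of variable 2: 6, 3, 4, 5, 7, 1, 2
d = r₁ − r₂: -5, 2, -1, -1, -1, 6, 0
d²: 25, 4, 1, 1, 1, 36, 0; Σd² = 68
ρ = 1 − 6·68/(7·48) = 1 − 408/336 = -0.214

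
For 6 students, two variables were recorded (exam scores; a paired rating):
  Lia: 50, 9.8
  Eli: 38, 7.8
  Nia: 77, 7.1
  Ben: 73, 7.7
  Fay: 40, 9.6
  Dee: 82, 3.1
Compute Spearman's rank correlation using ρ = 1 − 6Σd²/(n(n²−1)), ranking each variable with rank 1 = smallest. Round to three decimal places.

Ranks of variable 1: 3, 1, 5, 4, 2, 6
Ranks of variable 2: 6, 4, 2, 3, 5, 1
d = r₁ − r₂: -3, -3, 3, 1, -3, 5
d²: 9, 9, 9, 1, 9, 25; Σd² = 62
ρ = 1 − 6·62/(6·35) = 1 − 372/210 = -0.771

-0.771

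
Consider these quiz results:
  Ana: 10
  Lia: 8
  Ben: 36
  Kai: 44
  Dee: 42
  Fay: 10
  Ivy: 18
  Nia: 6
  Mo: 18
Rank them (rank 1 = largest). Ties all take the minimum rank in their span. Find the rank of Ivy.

4

Sorted (descending): 44, 42, 36, 18, 18, 10, 10, 8, 6
The 2 values of 18 occupy positions 4–5 → each gets rank 4.
The 2 values of 10 occupy positions 6–7 → each gets rank 6.
Ivy has value 18 → rank 4.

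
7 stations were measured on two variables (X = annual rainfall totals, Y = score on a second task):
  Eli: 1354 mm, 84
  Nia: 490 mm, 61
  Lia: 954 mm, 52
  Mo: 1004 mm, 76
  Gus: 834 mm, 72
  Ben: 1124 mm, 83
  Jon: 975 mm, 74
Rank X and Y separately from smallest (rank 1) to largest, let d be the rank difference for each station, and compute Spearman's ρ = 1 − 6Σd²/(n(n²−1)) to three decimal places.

0.893

Ranks of variable 1: 7, 1, 3, 5, 2, 6, 4
Ranks of variable 2: 7, 2, 1, 5, 3, 6, 4
d = r₁ − r₂: 0, -1, 2, 0, -1, 0, 0
d²: 0, 1, 4, 0, 1, 0, 0; Σd² = 6
ρ = 1 − 6·6/(7·48) = 1 − 36/336 = 0.893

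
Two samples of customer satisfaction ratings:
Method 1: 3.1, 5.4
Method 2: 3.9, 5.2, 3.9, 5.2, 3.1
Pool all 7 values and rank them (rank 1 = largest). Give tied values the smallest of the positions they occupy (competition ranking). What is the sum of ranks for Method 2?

18

Sorted (descending): 5.4, 5.2, 5.2, 3.9, 3.9, 3.1, 3.1
The 2 values of 5.2 occupy positions 2–3 → each gets rank 2.
The 2 values of 3.9 occupy positions 4–5 → each gets rank 4.
The 2 values of 3.1 occupy positions 6–7 → each gets rank 6.
Method 2 values → pooled ranks: 3.9→4, 5.2→2, 3.9→4, 5.2→2, 3.1→6
Rank sum = 4 + 2 + 4 + 2 + 6 = 18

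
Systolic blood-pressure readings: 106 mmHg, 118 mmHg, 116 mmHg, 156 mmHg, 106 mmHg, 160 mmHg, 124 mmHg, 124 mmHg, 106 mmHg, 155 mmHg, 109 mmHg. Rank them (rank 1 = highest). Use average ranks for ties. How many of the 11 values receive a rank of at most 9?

Sorted (descending): 160, 156, 155, 124, 124, 118, 116, 109, 106, 106, 106
The 2 values of 124 occupy positions 4–5 → average rank (4+5)/2 = 4.5.
The 3 values of 106 occupy positions 9–11 → average rank 10.
Ranks ≤ 9: {1, 2, 3, 4.5, 4.5, 6, 7, 8} → 8 values.

8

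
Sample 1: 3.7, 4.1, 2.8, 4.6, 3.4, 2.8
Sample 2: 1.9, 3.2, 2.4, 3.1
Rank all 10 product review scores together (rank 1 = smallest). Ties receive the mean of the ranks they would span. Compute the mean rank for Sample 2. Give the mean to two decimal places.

Sorted (ascending): 1.9, 2.4, 2.8, 2.8, 3.1, 3.2, 3.4, 3.7, 4.1, 4.6
The 2 values of 2.8 occupy positions 3–4 → average rank (3+4)/2 = 3.5.
Sample 2 values → pooled ranks: 1.9→1, 3.2→6, 2.4→2, 3.1→5
Mean rank = (1 + 6 + 2 + 5) / 4 = 3.50

3.50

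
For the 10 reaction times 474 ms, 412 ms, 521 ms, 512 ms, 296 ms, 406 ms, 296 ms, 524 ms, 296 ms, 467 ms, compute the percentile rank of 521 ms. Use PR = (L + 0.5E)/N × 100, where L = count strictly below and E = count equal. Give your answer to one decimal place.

85.0

N = 10.
Strictly below 521: 8. Equal to 521: 1.
PR = (8 + 0.5·1)/10 × 100 = 85.0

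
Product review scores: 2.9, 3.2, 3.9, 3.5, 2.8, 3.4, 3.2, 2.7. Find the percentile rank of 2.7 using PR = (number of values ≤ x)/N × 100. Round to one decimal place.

12.5

N = 8.
Strictly below 2.7: 0. Equal to 2.7: 1.
PR = 1/8 × 100 = 12.5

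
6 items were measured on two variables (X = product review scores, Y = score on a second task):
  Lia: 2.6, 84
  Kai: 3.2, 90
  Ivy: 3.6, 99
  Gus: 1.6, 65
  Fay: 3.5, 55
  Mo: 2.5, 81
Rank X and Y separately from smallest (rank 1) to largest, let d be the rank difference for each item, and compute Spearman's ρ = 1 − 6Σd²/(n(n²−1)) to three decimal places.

Ranks of variable 1: 3, 4, 6, 1, 5, 2
Ranks of variable 2: 4, 5, 6, 2, 1, 3
d = r₁ − r₂: -1, -1, 0, -1, 4, -1
d²: 1, 1, 0, 1, 16, 1; Σd² = 20
ρ = 1 − 6·20/(6·35) = 1 − 120/210 = 0.429

0.429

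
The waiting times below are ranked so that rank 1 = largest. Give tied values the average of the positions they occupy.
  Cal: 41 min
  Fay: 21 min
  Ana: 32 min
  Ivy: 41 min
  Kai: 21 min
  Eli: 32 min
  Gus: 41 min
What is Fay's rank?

Sorted (descending): 41, 41, 41, 32, 32, 21, 21
The 3 values of 41 occupy positions 1–3 → average rank 2.
The 2 values of 32 occupy positions 4–5 → average rank (4+5)/2 = 4.5.
The 2 values of 21 occupy positions 6–7 → average rank (6+7)/2 = 6.5.
Fay has value 21 min → rank 6.5.

6.5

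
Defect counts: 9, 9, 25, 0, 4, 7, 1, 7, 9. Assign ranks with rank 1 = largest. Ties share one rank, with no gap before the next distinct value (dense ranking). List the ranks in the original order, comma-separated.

2, 2, 1, 6, 4, 3, 5, 3, 2

Sorted (descending): 25, 9, 9, 9, 7, 7, 4, 1, 0
The 3 values of 9 share dense rank 2.
The 2 values of 7 share dense rank 3.
Remaining distinct values take the next consecutive integers.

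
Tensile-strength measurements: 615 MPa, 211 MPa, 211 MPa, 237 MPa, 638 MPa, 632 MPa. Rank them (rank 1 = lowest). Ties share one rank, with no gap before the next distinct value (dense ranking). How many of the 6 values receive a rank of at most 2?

3

Sorted (ascending): 211, 211, 237, 615, 632, 638
The 2 values of 211 share dense rank 1.
Remaining distinct values take the next consecutive integers.
Ranks ≤ 2: {1, 1, 2} → 3 values.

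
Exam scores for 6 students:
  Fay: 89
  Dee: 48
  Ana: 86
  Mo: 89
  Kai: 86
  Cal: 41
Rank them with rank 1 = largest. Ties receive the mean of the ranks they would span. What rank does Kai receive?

3.5

Sorted (descending): 89, 89, 86, 86, 48, 41
The 2 values of 89 occupy positions 1–2 → average rank (1+2)/2 = 1.5.
The 2 values of 86 occupy positions 3–4 → average rank (3+4)/2 = 3.5.
Kai has value 86 → rank 3.5.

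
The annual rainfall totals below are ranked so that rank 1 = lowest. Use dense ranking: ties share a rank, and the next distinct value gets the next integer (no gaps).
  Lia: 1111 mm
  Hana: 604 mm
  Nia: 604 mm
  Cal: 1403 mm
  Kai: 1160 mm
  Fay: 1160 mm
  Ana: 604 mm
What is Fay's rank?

Sorted (ascending): 604, 604, 604, 1111, 1160, 1160, 1403
The 3 values of 604 share dense rank 1.
The 2 values of 1160 share dense rank 3.
Remaining distinct values take the next consecutive integers.
Fay has value 1160 mm → rank 3.

3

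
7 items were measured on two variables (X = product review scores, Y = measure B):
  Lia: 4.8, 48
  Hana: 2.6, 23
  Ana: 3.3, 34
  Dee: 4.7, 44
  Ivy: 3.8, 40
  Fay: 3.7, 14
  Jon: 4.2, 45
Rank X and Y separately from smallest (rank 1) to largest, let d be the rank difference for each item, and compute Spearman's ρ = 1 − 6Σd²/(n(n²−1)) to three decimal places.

0.857

Ranks of variable 1: 7, 1, 2, 6, 4, 3, 5
Ranks of variable 2: 7, 2, 3, 5, 4, 1, 6
d = r₁ − r₂: 0, -1, -1, 1, 0, 2, -1
d²: 0, 1, 1, 1, 0, 4, 1; Σd² = 8
ρ = 1 − 6·8/(7·48) = 1 − 48/336 = 0.857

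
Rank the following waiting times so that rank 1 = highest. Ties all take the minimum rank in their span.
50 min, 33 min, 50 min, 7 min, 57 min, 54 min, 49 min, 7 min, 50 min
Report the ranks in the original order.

Sorted (descending): 57, 54, 50, 50, 50, 49, 33, 7, 7
The 3 values of 50 occupy positions 3–5 → each gets rank 3.
The 2 values of 7 occupy positions 8–9 → each gets rank 8.

3, 7, 3, 8, 1, 2, 6, 8, 3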